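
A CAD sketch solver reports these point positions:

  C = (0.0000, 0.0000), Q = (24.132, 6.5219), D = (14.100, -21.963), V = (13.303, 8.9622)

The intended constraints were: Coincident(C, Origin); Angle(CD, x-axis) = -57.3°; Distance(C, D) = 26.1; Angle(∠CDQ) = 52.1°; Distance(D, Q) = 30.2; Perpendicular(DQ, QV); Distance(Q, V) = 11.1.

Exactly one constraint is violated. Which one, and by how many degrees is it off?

Perpendicular(DQ, QV) — off by 6.70°.

C = (0.00, 0.00) ✓; CD at -57.30° ✓; |CD| = 26.10 ✓; ∠CDQ = 52.10° ✓; |DQ| = 30.20 ✓; ∠(DQ, QV) = 96.70° ✗; |QV| = 11.10 ✓.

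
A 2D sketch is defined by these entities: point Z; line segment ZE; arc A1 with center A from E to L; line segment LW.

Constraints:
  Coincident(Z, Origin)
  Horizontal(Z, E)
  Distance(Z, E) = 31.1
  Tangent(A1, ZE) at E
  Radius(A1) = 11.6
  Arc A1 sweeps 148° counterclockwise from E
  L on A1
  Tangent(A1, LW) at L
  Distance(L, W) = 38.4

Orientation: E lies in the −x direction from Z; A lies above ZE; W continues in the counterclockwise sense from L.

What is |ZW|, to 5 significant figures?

71.094

Z is at the origin; ZE is horizontal with |ZE| = 31.1 and E on the −x side, so E = (-31.100, 0.0000). The tangent condition forces AE to be normal to ZE, so A = E + (0, 11.6) = (-31.100, 11.600). On A1, E sits at bearing -90° from A; a 148° counterclockwise sweep puts L at bearing 58°, so L = A + 11.6·(cos 58°, sin 58°) = (-24.953, 21.437). Tangency of A1 to LW means the radius AL is perpendicular to LW, so LW runs along (−sin 58°, cos 58°); with |LW| = 38.4, W = (-57.518, 41.786). Then |ZW| = |W − Z| = 71.094.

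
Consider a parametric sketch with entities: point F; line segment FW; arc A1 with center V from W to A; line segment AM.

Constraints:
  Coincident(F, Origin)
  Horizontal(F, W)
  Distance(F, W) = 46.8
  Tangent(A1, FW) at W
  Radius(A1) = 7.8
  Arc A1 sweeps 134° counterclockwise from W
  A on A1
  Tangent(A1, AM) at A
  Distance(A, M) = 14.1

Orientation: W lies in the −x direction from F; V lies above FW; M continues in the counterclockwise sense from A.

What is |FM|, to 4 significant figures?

56.08

F is at the origin; F and W share the same y with |FW| = 46.8 and W on the −x side, so W = (-46.80, 0.000). The tangent condition forces VW to be normal to FW, so V = W + (0, 7.8) = (-46.80, 7.800). On A1, W sits at bearing -90° from V; a 134° counterclockwise sweep puts A at bearing 44°, so A = V + 7.8·(cos 44°, sin 44°) = (-41.19, 13.22). A1 meets AM tangentially, so VA is at right angles to AM, so AM runs along (−sin 44°, cos 44°); with |AM| = 14.1, M = (-50.98, 23.36). Then |FM| = |M − F| = 56.08.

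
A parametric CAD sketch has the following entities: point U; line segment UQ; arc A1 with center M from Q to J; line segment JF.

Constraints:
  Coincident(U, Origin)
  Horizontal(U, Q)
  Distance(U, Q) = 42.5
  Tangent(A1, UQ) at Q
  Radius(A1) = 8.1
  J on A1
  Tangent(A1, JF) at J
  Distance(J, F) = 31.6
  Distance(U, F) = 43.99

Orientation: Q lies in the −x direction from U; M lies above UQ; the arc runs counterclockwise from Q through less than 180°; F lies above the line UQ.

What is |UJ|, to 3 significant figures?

35.2

Checks: |MJ| = 8.100 ✓; ∠(MJ, JF) = 90.00° ✓; |JF| = 31.60 ✓; |UF| = 43.99 ✓.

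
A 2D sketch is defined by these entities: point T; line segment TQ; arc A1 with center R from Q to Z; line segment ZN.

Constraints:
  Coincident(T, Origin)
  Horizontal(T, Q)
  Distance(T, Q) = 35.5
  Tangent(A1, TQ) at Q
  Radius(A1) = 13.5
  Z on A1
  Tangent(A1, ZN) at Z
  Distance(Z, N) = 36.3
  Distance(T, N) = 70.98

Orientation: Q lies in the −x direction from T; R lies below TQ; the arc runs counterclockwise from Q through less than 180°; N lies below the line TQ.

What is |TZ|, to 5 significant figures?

50.536

T is at the origin; TQ is horizontal with |TQ| = 35.5 and Q on the −x side, so Q = (-35.500, 0.0000). The tangent condition forces RQ to be normal to TQ, so R = Q + (0, -13.5) = (-35.500, -13.500). Since RZ ⟂ ZN (tangency), |RN| = √(13.5² + 36.3²) = 38.729 regardless of where Z sits on A1. So N lies on both circle(T, 70.98) and circle(R, 38.729); the below-TQ intersection is N = (-51.627, -48.712). Z is the foot of the tangent from N: Z = (-48.964, -12.510).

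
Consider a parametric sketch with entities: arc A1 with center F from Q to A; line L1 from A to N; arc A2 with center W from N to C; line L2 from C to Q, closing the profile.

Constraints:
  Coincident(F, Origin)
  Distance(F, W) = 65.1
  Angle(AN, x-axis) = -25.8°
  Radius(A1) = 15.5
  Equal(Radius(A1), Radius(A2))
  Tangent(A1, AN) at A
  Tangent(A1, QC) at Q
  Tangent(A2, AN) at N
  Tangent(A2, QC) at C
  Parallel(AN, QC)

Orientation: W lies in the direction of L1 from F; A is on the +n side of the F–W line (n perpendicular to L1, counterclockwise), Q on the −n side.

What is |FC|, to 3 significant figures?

66.9

Tangency of A1 to both parallel lines with radius 15.5 puts A and Q at F ± 15.5·n: A = (6.75, 14.0), Q = (-6.75, -14.0). Equal radii place N and C the same way about W: N = W + 15.5·n = (65.4, -14.4), C = W − 15.5·n = (51.9, -42.3). Then |FC| = |C − F| = 66.9.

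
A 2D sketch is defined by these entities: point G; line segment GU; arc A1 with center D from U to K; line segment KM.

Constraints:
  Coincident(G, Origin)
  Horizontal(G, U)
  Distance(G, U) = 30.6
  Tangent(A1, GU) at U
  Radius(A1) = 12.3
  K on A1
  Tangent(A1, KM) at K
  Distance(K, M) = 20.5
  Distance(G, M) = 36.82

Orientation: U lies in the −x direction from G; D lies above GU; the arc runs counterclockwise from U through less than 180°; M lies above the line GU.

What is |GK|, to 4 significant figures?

21.82

Checks: |DK| = 12.30 ✓; ∠(DK, KM) = 90.00° ✓; |KM| = 20.50 ✓; |GM| = 36.82 ✓.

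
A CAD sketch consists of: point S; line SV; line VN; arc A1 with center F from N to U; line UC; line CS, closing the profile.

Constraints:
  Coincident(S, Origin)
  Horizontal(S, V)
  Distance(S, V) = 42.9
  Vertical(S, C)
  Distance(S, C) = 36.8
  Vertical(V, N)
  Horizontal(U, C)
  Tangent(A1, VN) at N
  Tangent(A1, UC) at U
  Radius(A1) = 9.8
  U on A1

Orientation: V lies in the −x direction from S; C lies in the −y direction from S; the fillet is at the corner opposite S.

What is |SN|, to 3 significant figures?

50.7

S is at the origin; SV is horizontal with |SV| = 42.9 and V on the −x side, so V = (-42.9, 0.00). SC is vertical with |SC| = 36.8 and C on the −y side, so C = (0.00, -36.8). The virtual corner opposite S is at (-42.9, -36.8). The tangent condition forces FN to be normal to VN and since A1 is tangent to UC there, FU ⟂ UC, with radius 9.8, so the center F sits 9.8 in from both sides at F = (-33.1, -27.0). That places the tangent points at N = (-42.9, -27.0) on VN and U = (-33.1, -36.8) on UC. Then |SN| = |N − S| = 50.7.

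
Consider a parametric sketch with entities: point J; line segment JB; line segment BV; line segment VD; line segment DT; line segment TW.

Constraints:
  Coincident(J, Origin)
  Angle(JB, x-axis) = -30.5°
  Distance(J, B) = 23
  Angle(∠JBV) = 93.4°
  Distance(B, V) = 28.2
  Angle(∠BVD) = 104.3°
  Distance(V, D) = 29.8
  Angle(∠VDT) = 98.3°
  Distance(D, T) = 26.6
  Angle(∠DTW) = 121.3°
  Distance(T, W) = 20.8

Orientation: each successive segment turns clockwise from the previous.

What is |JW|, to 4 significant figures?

5.898

J is at the origin; JB runs at -30.5° with length 23.0, so B = (19.82, -11.67). ∠JBV = 93.4° gives BV at -117.1° from the x-axis; with |BV| = 28.2, V = (6.971, -36.78). ∠BVD = 104.3° gives VD at 167.2° from the x-axis; with |VD| = 29.8, D = (-22.09, -30.18). ∠VDT = 98.3° gives DT at 85.50° from the x-axis; with |DT| = 26.6, T = (-20.00, -3.657). ∠DTW = 121.3° gives TW at 26.80° from the x-axis; with |TW| = 20.8, W = (-1.436, 5.721). Then |JW| = |W − J| = 5.898.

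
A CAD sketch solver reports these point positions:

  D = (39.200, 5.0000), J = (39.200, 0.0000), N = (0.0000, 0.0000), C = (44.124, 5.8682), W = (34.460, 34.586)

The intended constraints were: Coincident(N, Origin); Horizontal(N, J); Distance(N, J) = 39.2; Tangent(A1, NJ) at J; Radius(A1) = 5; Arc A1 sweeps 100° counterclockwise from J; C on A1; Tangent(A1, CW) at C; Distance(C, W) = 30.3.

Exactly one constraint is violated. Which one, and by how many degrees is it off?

Tangent(A1, CW) at C — off by 8.60°.

N = (0.00, 0.00) ✓; N.y = 0.00, J.y = 0.00 ✓; |NJ| = 39.20 ✓; ∠(DJ, JN) = 90.00° ✓; |DJ| = 5.000 ✓; bearing(D→C) − bearing(D→J) = 100.0° ✓; |DC| = 5.000 ✓; ∠(DC, CW) = 81.40° ✗; |CW| = 30.30 ✓.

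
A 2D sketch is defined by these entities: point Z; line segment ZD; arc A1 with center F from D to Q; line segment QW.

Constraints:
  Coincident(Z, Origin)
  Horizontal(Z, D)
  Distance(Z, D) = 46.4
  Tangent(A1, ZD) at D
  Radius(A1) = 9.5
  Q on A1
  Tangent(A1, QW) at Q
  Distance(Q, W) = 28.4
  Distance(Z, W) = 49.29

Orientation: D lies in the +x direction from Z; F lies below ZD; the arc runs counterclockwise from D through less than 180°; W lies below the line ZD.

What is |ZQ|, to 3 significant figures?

37.9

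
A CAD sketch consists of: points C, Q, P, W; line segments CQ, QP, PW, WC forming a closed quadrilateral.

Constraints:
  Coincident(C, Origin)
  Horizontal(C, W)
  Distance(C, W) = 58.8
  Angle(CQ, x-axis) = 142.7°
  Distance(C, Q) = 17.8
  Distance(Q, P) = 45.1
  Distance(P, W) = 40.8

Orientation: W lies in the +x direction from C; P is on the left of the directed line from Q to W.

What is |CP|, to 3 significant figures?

38.7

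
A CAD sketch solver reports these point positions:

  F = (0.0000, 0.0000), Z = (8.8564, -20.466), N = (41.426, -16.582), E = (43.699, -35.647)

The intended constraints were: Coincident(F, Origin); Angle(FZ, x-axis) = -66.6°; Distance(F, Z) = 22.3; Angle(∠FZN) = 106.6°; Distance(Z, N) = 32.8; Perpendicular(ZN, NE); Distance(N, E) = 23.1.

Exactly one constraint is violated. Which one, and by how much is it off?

Distance(N, E) = 23.1 — off by 3.90.

F = (0.00, 0.00) ✓; FZ at -66.60° ✓; |FZ| = 22.30 ✓; ∠FZN = 106.6° ✓; |ZN| = 32.80 ✓; ∠(ZN, NE) = 90.00° ✓; |NE| = 19.20 ✗.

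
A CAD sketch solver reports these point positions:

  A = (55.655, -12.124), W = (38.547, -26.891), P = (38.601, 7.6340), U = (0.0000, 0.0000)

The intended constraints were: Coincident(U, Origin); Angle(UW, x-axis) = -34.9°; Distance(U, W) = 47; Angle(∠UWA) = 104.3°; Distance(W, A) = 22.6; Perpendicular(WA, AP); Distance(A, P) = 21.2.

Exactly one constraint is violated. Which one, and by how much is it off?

Distance(A, P) = 21.2 — off by 4.90.

U = (0.00, 0.00) ✓; UW at -34.90° ✓; |UW| = 47.00 ✓; ∠UWA = 104.3° ✓; |WA| = 22.60 ✓; ∠(WA, AP) = 90.00° ✓; |AP| = 26.10 ✗.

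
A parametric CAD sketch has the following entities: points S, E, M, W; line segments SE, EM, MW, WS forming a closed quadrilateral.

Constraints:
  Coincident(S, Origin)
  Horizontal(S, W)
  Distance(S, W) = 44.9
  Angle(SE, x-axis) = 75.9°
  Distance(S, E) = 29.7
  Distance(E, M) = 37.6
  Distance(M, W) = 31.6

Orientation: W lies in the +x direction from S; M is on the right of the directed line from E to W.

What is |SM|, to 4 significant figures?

16.49

S is at the origin; SW is horizontal with |SW| = 44.9 and W in +x, so W = (44.9, 0). SE runs at 75.9° with |SE| = 29.7, so E = (7.235, 28.81). M is determined by |EM| = 37.6 and |MW| = 31.6 together: it lies at the intersection of circle(E, 37.6) and circle(W, 31.6). With |EW| = 47.42, the foot of the radical line on EW is 28.09 from E and the perpendicular offset is √(37.6² − 28.09²) = 25.00. Taking the right-of-EW solution: M = (14.36, -8.114).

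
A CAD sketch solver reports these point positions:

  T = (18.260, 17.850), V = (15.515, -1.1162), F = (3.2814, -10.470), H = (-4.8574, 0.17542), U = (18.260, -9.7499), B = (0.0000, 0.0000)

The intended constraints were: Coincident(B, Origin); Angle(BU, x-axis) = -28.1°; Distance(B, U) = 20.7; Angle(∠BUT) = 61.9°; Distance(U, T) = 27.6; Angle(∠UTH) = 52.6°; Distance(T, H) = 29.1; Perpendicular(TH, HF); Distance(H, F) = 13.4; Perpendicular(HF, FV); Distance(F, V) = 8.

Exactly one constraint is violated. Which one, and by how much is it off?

Distance(F, V) = 8 — off by 7.40.

B = (0.00, 0.00) ✓; BU at -28.10° ✓; |BU| = 20.70 ✓; ∠BUT = 61.90° ✓; |UT| = 27.60 ✓; ∠UTH = 52.60° ✓; |TH| = 29.10 ✓; ∠(TH, HF) = 90.00° ✓; |HF| = 13.40 ✓; ∠(HF, FV) = 90.00° ✓; |FV| = 15.40 ✗.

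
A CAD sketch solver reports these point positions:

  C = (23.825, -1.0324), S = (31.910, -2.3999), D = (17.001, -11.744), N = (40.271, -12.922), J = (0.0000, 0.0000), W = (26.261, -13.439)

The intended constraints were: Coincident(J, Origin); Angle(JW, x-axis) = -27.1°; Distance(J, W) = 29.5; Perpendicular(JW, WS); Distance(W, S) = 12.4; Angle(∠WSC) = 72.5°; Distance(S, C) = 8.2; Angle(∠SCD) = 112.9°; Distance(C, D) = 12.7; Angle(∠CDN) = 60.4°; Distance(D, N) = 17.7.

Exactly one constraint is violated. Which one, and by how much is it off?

Distance(D, N) = 17.7 — off by 5.60.

J = (0.00, 0.00) ✓; JW at -27.10° ✓; |JW| = 29.50 ✓; ∠(JW, WS) = 90.00° ✓; |WS| = 12.40 ✓; ∠WSC = 72.50° ✓; |SC| = 8.200 ✓; ∠SCD = 112.9° ✓; |CD| = 12.70 ✓; ∠CDN = 60.40° ✓; |DN| = 23.30 ✗.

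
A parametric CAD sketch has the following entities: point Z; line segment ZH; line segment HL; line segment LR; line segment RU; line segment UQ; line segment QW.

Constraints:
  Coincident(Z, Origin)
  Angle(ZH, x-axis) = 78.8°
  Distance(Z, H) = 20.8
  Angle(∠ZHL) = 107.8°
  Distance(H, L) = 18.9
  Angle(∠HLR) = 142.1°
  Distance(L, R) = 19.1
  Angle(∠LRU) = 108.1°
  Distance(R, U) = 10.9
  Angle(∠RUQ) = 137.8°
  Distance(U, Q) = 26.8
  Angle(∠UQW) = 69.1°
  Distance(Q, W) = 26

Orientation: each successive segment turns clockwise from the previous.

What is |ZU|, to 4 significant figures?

36.70

∠HLR = 142.1° gives LR at -31.30° from the x-axis; with |LR| = 19.1, R = (39.13, 12.65). ∠LRU = 108.1° gives RU at -103.2° from the x-axis; with |RU| = 10.9, U = (36.65, 2.041). Then |ZU| = |U − Z| = 36.70.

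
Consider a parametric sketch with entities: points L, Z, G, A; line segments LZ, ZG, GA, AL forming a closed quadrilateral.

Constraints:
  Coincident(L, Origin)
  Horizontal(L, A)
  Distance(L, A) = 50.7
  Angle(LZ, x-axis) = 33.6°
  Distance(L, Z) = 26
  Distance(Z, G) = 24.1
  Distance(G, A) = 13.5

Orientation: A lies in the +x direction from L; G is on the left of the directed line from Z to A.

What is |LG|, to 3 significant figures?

47.4

Checks: |ZG| = 24.10 ✓; |GA| = 13.50 ✓.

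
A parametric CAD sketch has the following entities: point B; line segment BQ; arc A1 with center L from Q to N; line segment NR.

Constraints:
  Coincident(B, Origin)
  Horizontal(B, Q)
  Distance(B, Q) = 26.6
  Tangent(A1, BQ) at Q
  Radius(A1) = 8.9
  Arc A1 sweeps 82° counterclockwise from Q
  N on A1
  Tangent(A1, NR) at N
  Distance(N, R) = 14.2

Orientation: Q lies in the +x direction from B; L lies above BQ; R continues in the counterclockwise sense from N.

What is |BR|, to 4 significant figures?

43.24

B is at the origin; BQ is horizontal with |BQ| = 26.6 and Q on the +x side, so Q = (26.60, 0.000). Tangency of A1 to BQ means the radius LQ is perpendicular to BQ, so L = Q + (0, 8.9) = (26.60, 8.900). On A1, Q sits at bearing -90° from L; an 82° counterclockwise sweep puts N at bearing -8°, so N = L + 8.9·(cos -8°, sin -8°) = (35.41, 7.661). The tangent condition forces LN to be normal to NR, so NR runs along (−sin -8°, cos -8°); with |NR| = 14.2, R = (37.39, 21.72). Then |BR| = |R − B| = 43.24.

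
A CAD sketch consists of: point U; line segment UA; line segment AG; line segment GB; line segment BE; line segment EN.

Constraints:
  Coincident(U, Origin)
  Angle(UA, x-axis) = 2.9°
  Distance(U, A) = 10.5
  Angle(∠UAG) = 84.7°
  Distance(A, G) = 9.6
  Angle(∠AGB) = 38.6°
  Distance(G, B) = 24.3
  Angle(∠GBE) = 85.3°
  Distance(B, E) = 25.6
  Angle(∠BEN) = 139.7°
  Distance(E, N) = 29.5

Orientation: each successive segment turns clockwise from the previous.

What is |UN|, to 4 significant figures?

50.59

U is at the origin; UA runs at 2.9° with length 10.5, so A = (10.49, 0.5312). ∠UAG = 84.7° gives AG at -92.40° from the x-axis; with |AG| = 9.6, G = (10.08, -9.060). ∠AGB = 38.6° gives GB at 126.2° from the x-axis; with |GB| = 24.3, B = (-4.267, 10.55). ∠GBE = 85.3° gives BE at 31.50° from the x-axis; with |BE| = 25.6, E = (17.56, 23.92). ∠BEN = 139.7° gives EN at -8.800° from the x-axis; with |EN| = 29.5, N = (46.71, 19.41). Then |UN| = |N − U| = 50.59.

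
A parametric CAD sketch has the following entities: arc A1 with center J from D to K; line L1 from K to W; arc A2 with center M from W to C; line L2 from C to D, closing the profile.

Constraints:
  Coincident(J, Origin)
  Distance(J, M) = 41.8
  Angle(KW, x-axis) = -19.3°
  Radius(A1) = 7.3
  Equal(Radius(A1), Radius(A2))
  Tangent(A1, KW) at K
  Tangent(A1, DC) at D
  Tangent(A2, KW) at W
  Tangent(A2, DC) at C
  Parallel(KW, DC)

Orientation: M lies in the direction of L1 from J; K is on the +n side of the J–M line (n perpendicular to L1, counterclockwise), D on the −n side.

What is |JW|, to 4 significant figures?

42.43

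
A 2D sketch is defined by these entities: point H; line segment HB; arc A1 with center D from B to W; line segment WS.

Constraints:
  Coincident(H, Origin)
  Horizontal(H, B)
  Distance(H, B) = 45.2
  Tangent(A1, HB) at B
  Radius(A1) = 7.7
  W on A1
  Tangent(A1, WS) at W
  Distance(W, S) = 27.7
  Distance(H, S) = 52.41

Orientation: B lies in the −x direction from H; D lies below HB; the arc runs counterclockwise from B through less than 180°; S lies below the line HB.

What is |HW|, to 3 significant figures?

53.2

Checks: |DW| = 7.700 ✓; ∠(DW, WS) = 90.00° ✓; |WS| = 27.70 ✓; |HS| = 52.41 ✓.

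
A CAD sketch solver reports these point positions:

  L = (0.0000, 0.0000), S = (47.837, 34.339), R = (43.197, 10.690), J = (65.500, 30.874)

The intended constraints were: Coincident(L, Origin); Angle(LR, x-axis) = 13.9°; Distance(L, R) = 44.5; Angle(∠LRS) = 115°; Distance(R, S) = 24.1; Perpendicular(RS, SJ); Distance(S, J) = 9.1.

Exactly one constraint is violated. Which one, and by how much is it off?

Distance(S, J) = 9.1 — off by 8.90.

L = (0.00, 0.00) ✓; LR at 13.90° ✓; |LR| = 44.50 ✓; ∠LRS = 115.0° ✓; |RS| = 24.10 ✓; ∠(RS, SJ) = 90.00° ✓; |SJ| = 18.00 ✗.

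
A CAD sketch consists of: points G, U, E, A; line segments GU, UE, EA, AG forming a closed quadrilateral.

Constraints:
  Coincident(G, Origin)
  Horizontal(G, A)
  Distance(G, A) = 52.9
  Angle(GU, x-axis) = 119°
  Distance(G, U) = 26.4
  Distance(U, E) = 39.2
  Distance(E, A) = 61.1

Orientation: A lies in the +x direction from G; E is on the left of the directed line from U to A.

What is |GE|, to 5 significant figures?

51.806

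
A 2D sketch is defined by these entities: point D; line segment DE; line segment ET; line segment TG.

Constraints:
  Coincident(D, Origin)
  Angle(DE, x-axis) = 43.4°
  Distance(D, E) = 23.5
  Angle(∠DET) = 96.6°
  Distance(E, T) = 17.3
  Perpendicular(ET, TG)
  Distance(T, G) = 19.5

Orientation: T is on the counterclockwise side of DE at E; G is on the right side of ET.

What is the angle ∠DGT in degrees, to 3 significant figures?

25.0°

∠DET = 96.6°, so ET runs at 43.4° + (180° − 96.6°) = 127° from the x-axis; with |ET| = 17.3, T = E + 17.3·(cos 127°, sin 127°) = (6.71, 30.0). The perpendicularity gives TG at right angles to ET; with |TG| = 19.5 on the right of ET, G = T + 19.5·(0.801, 0.599) = (22.3, 41.7). Then cos ∠DGT = GD·GT / (|GD||GT|), giving 25.0°.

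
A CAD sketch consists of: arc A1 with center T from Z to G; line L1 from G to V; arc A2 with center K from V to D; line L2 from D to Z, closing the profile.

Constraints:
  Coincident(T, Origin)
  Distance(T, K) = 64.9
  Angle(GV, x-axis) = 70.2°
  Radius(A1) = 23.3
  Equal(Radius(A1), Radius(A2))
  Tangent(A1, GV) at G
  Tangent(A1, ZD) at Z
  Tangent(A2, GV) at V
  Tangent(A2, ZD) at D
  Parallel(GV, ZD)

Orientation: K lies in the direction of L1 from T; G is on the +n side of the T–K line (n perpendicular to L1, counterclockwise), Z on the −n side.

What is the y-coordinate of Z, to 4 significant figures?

-7.893

T is at the origin and K lies 64.9 along u from T, so K = 64.9·u = (21.98, 61.06). Tangency of A1 to both parallel lines with radius 23.3 puts G and Z at T ± 23.3·n: G = (-21.92, 7.893), Z = (21.92, -7.893). So Z.y = -7.893.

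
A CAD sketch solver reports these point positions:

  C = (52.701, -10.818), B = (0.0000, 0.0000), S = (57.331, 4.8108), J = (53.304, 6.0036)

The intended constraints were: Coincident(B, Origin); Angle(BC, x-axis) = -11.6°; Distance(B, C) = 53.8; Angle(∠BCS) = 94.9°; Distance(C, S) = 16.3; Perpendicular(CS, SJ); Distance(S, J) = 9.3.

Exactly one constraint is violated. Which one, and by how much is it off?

Distance(S, J) = 9.3 — off by 5.10.

B = (0.00, 0.00) ✓; BC at -11.60° ✓; |BC| = 53.80 ✓; ∠BCS = 94.90° ✓; |CS| = 16.30 ✓; ∠(CS, SJ) = 90.00° ✓; |SJ| = 4.200 ✗.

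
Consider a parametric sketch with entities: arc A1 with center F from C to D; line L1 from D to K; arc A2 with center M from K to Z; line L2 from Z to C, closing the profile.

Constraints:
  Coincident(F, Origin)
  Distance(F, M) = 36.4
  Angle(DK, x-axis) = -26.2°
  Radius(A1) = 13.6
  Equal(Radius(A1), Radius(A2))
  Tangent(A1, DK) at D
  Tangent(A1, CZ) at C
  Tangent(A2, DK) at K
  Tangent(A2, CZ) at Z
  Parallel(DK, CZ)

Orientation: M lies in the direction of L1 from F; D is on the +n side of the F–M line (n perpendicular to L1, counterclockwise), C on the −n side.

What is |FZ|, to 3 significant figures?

38.9

The slot axis is L1's direction at -26.2°, so u = (cos -26.2°, sin -26.2°) = (0.897, -0.442) and n = (−sin -26.2°, cos -26.2°) = (0.442, 0.897). F is at the origin and M lies 36.4 along u from F, so M = 36.4·u = (32.7, -16.1). Tangency of A1 to both parallel lines with radius 13.6 puts D and C at F ± 13.6·n: D = (6.00, 12.2), C = (-6.00, -12.2). Equal radii place K and Z the same way about M: K = M + 13.6·n = (38.7, -3.87), Z = M − 13.6·n = (26.7, -28.3). Then |FZ| = |Z − F| = 38.9.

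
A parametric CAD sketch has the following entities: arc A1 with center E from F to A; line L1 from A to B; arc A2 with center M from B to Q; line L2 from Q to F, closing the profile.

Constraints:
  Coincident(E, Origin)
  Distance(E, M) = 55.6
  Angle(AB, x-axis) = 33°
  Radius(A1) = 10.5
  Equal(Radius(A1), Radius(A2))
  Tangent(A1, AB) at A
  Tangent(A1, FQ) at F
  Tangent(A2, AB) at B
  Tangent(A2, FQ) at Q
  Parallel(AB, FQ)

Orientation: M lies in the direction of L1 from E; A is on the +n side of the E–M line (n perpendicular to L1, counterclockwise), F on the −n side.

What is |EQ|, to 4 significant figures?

56.58

The slot axis is L1's direction at 33.0°, so u = (cos 33.0°, sin 33.0°) = (0.8387, 0.5446) and n = (−sin 33.0°, cos 33.0°) = (-0.5446, 0.8387). E is at the origin and M lies 55.6 along u from E, so M = 55.6·u = (46.63, 30.28). Tangency of A1 to both parallel lines with radius 10.5 puts A and F at E ± 10.5·n: A = (-5.719, 8.806), F = (5.719, -8.806). Equal radii place B and Q the same way about M: B = M + 10.5·n = (40.91, 39.09), Q = M − 10.5·n = (52.35, 21.48). Then |EQ| = |Q − E| = 56.58.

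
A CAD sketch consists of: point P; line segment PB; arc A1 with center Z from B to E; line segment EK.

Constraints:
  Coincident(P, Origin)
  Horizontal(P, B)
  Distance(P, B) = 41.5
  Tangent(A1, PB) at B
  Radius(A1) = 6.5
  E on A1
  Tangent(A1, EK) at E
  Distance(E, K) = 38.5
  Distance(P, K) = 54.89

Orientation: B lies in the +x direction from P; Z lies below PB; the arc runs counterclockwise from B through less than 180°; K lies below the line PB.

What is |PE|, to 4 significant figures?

35.53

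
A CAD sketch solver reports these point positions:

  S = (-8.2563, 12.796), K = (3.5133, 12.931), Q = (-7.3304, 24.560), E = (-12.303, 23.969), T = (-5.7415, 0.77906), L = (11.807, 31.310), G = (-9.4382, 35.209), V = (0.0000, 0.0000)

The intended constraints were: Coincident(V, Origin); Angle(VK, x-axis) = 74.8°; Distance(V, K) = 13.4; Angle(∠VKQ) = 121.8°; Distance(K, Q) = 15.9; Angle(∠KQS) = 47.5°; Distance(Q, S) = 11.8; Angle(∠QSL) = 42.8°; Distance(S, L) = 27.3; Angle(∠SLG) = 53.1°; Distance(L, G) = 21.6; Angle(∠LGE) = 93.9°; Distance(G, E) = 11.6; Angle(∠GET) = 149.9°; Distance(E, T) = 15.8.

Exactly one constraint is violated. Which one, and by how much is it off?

Distance(E, T) = 15.8 — off by 8.30.

V = (0.00, 0.00) ✓; VK at 74.80° ✓; |VK| = 13.40 ✓; ∠VKQ = 121.8° ✓; |KQ| = 15.90 ✓; ∠KQS = 47.50° ✓; |QS| = 11.80 ✓; ∠QSL = 42.80° ✓; |SL| = 27.30 ✓; ∠SLG = 53.10° ✓; |LG| = 21.60 ✓; ∠LGE = 93.90° ✓; |GE| = 11.60 ✓; ∠GET = 149.9° ✓; |ET| = 24.10 ✗.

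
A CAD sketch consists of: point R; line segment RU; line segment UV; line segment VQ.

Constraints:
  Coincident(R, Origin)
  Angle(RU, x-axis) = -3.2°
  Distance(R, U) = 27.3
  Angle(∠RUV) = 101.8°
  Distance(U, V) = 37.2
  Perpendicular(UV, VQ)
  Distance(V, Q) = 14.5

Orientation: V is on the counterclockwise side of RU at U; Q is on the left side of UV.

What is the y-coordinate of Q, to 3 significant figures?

38.2

R is at the origin; RU runs at -3.2° with length 27.3, so U = 27.3·(cos -3.2°, sin -3.2°) = (27.3, -1.52). ∠RUV = 101.8°, so UV runs at -3.2° + (180° − 101.8°) = 75.0° from the x-axis; with |UV| = 37.2, V = U + 37.2·(cos 75.0°, sin 75.0°) = (36.9, 34.4). UV is perpendicular to VQ; with |VQ| = 14.5 on the left of UV, Q = V + 14.5·(-0.966, 0.259) = (22.9, 38.2). So Q.y = 38.2.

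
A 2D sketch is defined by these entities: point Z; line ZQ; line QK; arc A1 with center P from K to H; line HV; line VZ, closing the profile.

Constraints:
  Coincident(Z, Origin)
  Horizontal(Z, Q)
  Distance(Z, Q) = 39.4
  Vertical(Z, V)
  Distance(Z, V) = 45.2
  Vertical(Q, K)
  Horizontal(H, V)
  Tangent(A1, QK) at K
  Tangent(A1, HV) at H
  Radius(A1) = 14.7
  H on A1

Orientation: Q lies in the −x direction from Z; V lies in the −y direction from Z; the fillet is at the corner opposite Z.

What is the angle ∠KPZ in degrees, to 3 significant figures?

129°

Z is at the origin; ZQ is horizontal with |ZQ| = 39.4 and Q on the −x side, so Q = (-39.4, 0.00). Z and V share the same x with |ZV| = 45.2 and V on the −y side, so V = (0.00, -45.2). The virtual corner opposite Z is at (-39.4, -45.2). Tangency of A1 to QK means the radius PK is perpendicular to QK and A1 meets HV tangentially, so PH is at right angles to HV, with radius 14.7, so the center P sits 14.7 in from both sides at P = (-24.7, -30.5). That places the tangent points at K = (-39.4, -30.5) on QK and H = (-24.7, -45.2) on HV. Then cos ∠KPZ = PK·PZ / (|PK||PZ|), giving 129°.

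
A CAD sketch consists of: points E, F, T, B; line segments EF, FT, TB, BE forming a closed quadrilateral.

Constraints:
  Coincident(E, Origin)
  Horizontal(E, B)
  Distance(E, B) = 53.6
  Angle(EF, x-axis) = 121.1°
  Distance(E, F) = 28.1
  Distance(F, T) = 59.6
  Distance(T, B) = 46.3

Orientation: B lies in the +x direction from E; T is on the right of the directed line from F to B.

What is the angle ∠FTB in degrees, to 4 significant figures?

85.04°

E is at the origin; E and B share the same y with |EB| = 53.6 and B in +x, so B = (53.6, 0). EF runs at 121.1° with |EF| = 28.1, so F = (-14.51, 24.06). T is determined by |FT| = 59.6 and |TB| = 46.3 together: it lies at the intersection of circle(F, 59.6) and circle(B, 46.3). With |FB| = 72.24, the foot of the radical line on FB is 45.87 from F and the perpendicular offset is √(59.6² − 45.87²) = 38.06. Taking the right-of-FB solution: T = (16.06, -27.10).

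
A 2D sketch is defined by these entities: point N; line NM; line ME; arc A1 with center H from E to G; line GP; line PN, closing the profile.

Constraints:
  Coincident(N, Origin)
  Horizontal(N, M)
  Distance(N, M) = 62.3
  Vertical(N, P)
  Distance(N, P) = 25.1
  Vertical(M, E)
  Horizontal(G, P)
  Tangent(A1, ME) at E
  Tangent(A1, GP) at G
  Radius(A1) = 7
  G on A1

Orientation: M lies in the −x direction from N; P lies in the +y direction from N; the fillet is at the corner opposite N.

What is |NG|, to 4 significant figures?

60.73

N is at the origin; N and M share the same y with |NM| = 62.3 and M on the −x side, so M = (-62.30, 0.000). N and P share the same x with |NP| = 25.1 and P on the +y side, so P = (0.000, 25.10). The virtual corner opposite N is at (-62.30, 25.10). The tangent condition forces HE to be normal to ME and since A1 is tangent to GP there, HG ⟂ GP, with radius 7.0, so the center H sits 7.0 in from both sides at H = (-55.30, 18.10). That places the tangent points at E = (-62.30, 18.10) on ME and G = (-55.30, 25.10) on GP. Then |NG| = |G − N| = 60.73.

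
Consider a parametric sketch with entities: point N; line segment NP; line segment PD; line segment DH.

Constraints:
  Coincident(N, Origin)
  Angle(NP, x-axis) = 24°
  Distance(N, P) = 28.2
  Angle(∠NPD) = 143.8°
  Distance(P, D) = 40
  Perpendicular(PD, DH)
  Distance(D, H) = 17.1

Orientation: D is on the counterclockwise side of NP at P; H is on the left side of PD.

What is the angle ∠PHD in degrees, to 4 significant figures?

66.85°

N is at the origin; NP runs at 24.0° with length 28.2, so P = 28.2·(cos 24.0°, sin 24.0°) = (25.76, 11.47). ∠NPD = 143.8°, so PD runs at 24.0° + (180° − 143.8°) = 60.20° from the x-axis; with |PD| = 40.0, D = P + 40.0·(cos 60.20°, sin 60.20°) = (45.64, 46.18). PD is perpendicular to DH; with |DH| = 17.1 on the left of PD, H = D + 17.1·(-0.8678, 0.4970) = (30.80, 54.68). Then cos ∠PHD = HP·HD / (|HP||HD|), giving 66.85°.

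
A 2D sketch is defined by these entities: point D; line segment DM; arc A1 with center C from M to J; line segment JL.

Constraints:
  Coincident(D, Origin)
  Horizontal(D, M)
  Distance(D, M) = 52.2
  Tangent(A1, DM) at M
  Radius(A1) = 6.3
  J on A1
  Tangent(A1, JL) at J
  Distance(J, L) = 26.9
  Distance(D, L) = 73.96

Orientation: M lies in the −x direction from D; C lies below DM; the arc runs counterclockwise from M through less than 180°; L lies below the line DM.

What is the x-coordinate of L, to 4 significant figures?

-68.07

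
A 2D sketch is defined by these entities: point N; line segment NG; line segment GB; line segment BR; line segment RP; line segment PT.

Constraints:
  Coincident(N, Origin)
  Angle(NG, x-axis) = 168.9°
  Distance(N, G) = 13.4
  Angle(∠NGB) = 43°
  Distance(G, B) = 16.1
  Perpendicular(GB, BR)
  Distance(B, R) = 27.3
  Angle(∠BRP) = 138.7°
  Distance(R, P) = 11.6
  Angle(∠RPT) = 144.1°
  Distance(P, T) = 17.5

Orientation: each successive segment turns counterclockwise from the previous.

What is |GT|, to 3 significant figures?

40.8

∠BRP = 138.7° gives RP at 77.2° from the x-axis; with |RP| = 11.6, P = (21.0, 16.9). ∠RPT = 144.1° gives PT at 113° from the x-axis; with |PT| = 17.5, T = (14.1, 33.0). Then |GT| = |T − G| = 40.8.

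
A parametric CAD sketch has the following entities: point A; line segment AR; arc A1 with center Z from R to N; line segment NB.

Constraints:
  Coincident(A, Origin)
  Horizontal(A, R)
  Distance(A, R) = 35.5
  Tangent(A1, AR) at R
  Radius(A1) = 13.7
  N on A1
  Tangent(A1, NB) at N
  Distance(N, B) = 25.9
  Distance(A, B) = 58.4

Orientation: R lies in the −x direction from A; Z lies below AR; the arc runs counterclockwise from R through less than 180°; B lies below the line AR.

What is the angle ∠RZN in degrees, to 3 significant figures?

109°

Checks: |ZN| = 13.70 ✓; ∠(ZN, NB) = 90.00° ✓; |NB| = 25.90 ✓; |AB| = 58.40 ✓.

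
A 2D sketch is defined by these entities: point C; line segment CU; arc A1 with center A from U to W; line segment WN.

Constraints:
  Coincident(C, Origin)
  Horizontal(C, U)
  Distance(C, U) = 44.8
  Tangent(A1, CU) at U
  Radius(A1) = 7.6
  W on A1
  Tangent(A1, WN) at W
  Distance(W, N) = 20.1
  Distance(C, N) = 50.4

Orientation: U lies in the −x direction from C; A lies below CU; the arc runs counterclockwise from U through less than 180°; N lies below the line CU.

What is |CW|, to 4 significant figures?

52.63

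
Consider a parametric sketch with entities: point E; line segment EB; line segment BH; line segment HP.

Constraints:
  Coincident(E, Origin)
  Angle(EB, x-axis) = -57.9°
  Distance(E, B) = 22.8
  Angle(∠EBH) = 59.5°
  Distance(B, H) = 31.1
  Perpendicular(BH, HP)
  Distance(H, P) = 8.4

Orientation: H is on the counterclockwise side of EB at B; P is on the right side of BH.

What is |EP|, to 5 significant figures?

34.174

E is at the origin; EB runs at -57.9° with length 22.8, so B = 22.8·(cos -57.9°, sin -57.9°) = (12.116, -19.314). ∠EBH = 59.5°, so BH runs at -57.9° + (180° − 59.5°) = 62.600° from the x-axis; with |BH| = 31.1, H = B + 31.1·(cos 62.600°, sin 62.600°) = (26.428, 8.2967). BH ⟂ HP; with |HP| = 8.4 on the right of BH, P = H + 8.4·(0.88782, -0.46020) = (33.886, 4.4310). Then |EP| = |P − E| = 34.174.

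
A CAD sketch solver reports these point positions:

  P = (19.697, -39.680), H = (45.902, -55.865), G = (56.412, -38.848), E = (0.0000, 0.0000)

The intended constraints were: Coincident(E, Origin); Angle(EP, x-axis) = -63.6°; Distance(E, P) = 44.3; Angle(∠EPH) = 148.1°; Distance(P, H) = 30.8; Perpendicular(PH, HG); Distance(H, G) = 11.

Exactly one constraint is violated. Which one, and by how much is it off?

Distance(H, G) = 11 — off by 9.00.

E = (0.00, 0.00) ✓; EP at -63.60° ✓; |EP| = 44.30 ✓; ∠EPH = 148.1° ✓; |PH| = 30.80 ✓; ∠(PH, HG) = 90.00° ✓; |HG| = 20.00 ✗.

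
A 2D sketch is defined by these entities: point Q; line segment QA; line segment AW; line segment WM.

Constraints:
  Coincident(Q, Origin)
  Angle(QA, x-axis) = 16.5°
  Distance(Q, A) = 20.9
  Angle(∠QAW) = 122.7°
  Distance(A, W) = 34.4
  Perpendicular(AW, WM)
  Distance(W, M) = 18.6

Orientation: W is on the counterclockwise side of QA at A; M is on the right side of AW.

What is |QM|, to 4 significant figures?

58.29

Q is at the origin; QA runs at 16.5° with length 20.9, so A = 20.9·(cos 16.5°, sin 16.5°) = (20.04, 5.936). ∠QAW = 122.7°, so AW runs at 16.5° + (180° − 122.7°) = 73.80° from the x-axis; with |AW| = 34.4, W = A + 34.4·(cos 73.80°, sin 73.80°) = (29.64, 38.97). The perpendicularity gives WM at right angles to AW; with |WM| = 18.6 on the right of AW, M = W + 18.6·(0.9603, -0.2790) = (47.50, 33.78). Then |QM| = |M − Q| = 58.29.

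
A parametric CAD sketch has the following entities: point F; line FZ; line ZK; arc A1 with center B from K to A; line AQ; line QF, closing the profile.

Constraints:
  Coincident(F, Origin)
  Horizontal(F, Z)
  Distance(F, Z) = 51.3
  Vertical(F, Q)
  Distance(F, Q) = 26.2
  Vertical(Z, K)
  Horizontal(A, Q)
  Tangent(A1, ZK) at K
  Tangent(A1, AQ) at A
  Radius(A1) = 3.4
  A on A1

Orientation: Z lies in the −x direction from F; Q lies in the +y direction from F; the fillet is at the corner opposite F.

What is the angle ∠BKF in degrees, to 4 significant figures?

23.96°

F is at the origin; FZ is horizontal with |FZ| = 51.3 and Z on the −x side, so Z = (-51.30, 0.000). FQ is vertical with |FQ| = 26.2 and Q on the +y side, so Q = (0.000, 26.20). The virtual corner opposite F is at (-51.30, 26.20). Since A1 is tangent to ZK there, BK ⟂ ZK and since A1 is tangent to AQ there, BA ⟂ AQ, with radius 3.4, so the center B sits 3.4 in from both sides at B = (-47.90, 22.80). That places the tangent points at K = (-51.30, 22.80) on ZK and A = (-47.90, 26.20) on AQ. Then cos ∠BKF = KB·KF / (|KB||KF|), giving 23.96°.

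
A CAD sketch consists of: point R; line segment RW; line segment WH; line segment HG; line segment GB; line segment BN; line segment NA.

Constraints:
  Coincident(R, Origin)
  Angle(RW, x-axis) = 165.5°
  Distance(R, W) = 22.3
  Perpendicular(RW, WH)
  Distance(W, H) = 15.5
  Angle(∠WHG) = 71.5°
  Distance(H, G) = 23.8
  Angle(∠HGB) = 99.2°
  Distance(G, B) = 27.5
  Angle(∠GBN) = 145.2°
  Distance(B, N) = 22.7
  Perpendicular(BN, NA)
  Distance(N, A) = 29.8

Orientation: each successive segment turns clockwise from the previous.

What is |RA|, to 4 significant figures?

43.92

R is at the origin; RW runs at 165.5° with length 22.3, so W = (-21.59, 5.583). RW is perpendicular to WH, so WH runs at 75.50°; with |WH| = 15.5, H = (-17.71, 20.59). ∠WHG = 71.5° gives HG at -33.00° from the x-axis; with |HG| = 23.8, G = (2.252, 7.627). ∠HGB = 99.2° gives GB at -113.8° from the x-axis; with |GB| = 27.5, B = (-8.846, -17.53). ∠GBN = 145.2° gives BN at -148.6° from the x-axis; with |BN| = 22.7, N = (-28.22, -29.36). The perpendicularity gives NA at right angles to BN, so NA runs at 121.4°; with |NA| = 29.8, A = (-43.75, -3.925). Then |RA| = |A − R| = 43.92.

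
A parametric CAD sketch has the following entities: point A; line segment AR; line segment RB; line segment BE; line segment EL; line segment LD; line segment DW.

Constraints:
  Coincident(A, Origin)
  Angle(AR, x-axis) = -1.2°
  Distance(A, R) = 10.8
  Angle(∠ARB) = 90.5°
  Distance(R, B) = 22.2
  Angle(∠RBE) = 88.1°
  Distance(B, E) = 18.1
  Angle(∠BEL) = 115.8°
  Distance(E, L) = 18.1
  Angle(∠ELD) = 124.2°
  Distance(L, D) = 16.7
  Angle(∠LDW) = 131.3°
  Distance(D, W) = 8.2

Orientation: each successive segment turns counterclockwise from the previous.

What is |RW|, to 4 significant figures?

13.49

∠ELD = 124.2° gives LD at -59.80° from the x-axis; with |LD| = 16.7, D = (-6.064, -8.856). ∠LDW = 131.3° gives DW at -11.10° from the x-axis; with |DW| = 8.2, W = (1.983, -10.43). Then |RW| = |W − R| = 13.49.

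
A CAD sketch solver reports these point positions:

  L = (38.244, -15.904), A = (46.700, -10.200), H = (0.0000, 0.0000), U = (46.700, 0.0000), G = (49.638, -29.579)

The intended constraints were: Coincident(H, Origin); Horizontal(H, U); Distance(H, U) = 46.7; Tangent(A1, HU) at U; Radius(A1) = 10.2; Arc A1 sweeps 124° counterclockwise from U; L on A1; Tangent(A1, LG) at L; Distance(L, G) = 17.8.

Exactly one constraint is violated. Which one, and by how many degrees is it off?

Tangent(A1, LG) at L — off by 5.80°.

H = (0.00, 0.00) ✓; H.y = 0.00, U.y = 0.00 ✓; |HU| = 46.70 ✓; ∠(AU, UH) = 90.00° ✓; |AU| = 10.20 ✓; bearing(A→L) − bearing(A→U) = 124.0° ✓; |AL| = 10.20 ✓; ∠(AL, LG) = 84.20° ✗; |LG| = 17.80 ✓.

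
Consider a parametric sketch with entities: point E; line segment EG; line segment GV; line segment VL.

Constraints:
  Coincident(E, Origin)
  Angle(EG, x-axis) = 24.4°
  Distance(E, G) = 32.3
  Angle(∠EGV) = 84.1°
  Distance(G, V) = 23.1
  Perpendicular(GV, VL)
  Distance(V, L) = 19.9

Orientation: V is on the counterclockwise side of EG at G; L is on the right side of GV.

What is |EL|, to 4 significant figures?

55.66

E is at the origin; EG runs at 24.4° with length 32.3, so G = 32.3·(cos 24.4°, sin 24.4°) = (29.42, 13.34). ∠EGV = 84.1°, so GV runs at 24.4° + (180° − 84.1°) = 120.3° from the x-axis; with |GV| = 23.1, V = G + 23.1·(cos 120.3°, sin 120.3°) = (17.76, 33.29). The perpendicularity gives VL at right angles to GV; with |VL| = 19.9 on the right of GV, L = V + 19.9·(0.8634, 0.5045) = (34.94, 43.33). Then |EL| = |L − E| = 55.66.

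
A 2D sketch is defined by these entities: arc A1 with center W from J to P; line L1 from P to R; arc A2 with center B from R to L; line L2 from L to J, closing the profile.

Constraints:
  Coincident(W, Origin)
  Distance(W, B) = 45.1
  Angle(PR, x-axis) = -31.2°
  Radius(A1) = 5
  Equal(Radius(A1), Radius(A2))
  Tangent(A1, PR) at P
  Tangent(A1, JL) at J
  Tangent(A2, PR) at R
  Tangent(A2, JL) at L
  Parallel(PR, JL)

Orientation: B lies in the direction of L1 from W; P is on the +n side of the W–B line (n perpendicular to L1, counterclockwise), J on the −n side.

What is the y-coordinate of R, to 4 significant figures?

-19.09

Tangency of A1 to both parallel lines with radius 5.0 puts P and J at W ± 5.0·n: P = (2.590, 4.277), J = (-2.590, -4.277). Equal radii place R and L the same way about B: R = B + 5.0·n = (41.17, -19.09), L = B − 5.0·n = (35.99, -27.64). So R.y = -19.09.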